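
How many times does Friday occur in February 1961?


February 1961 has 28 days
Anchor: Jan 1, 1961. With p = 1961 - 1 = 1960: (p + p//4 - p//100 + p//400) mod 7 = (1960 + 490 - 19 + 4) mod 7 = 2435 mod 7 = 6 -> Sunday (Mon=0 ... Sun=6)
Days before February (Jan): 31; February 1 index = (6 + 31) mod 7 = 2 -> Wednesday
First Friday is February 3
Fridays: 3, 10, 17, 24

4 Fridays


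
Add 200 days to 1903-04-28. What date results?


Start: 1903-04-28, add 200 days
April 1903 has 30 days: 30 - 28 = 2 days to April 30 -> 198 left
May 1903 has 31 days -> 167 left
June 1903 has 30 days -> 137 left
July 1903 has 31 days -> 106 left
August 1903 has 31 days -> 75 left
September 1903 has 30 days -> 45 left
October 1903 has 31 days -> 14 left
November 1903: 14 <= 30 -> lands on November 14

Result: 1903-11-14


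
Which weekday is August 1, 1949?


Target: August 1, 1949
Anchor: Jan 1, 1949. With p = 1949 - 1 = 1948: (p + p//4 - p//100 + p//400) mod 7 = (1948 + 487 - 19 + 4) mod 7 = 2420 mod 7 = 5 -> Saturday (Mon=0 ... Sun=6)
Days before August (Jan-Jul): 212 days
Weekday index = (5 + 212) mod 7 = 0

Monday


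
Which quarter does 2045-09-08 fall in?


Month: September (month 9)
Q1: Jan-Mar, Q2: Apr-Jun, Q3: Jul-Sep, Q4: Oct-Dec

Q3


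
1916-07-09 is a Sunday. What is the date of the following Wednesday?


Current: Sunday
Target: Wednesday
Days ahead: 3

Next Wednesday: 1916-07-12


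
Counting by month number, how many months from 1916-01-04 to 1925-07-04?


From January 1916 to July 1925
9 years * 12 = 108 months, plus 6 months = 114

114 months


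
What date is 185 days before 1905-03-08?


Start: 1905-03-08, subtract 185 days
Back 8 days from March 8 reaches February 28, 1905 -> 177 left
February 1905 has 28 days -> back to January 31, 1905 -> 149 left
January 1905 has 31 days -> back to December 31, 1904 -> 118 left
December 1904 has 31 days -> back to November 30, 1904 -> 87 left
November 1904 has 30 days -> back to October 31, 1904 -> 57 left
October 1904 has 31 days -> back to September 30, 1904 -> 26 left
September 1904: 30 - 26 = 4 -> lands on September 4

Result: 1904-09-04


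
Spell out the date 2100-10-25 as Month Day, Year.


ISO 2100-10-25 parses as year=2100, month=10, day=25
Month 10 -> October

October 25, 2100


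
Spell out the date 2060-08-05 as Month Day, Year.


ISO 2060-08-05 parses as year=2060, month=08, day=05
Month 8 -> August

August 5, 2060


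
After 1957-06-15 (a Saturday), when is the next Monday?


Current: Saturday
Target: Monday
Days ahead: 2

Next Monday: 1957-06-17


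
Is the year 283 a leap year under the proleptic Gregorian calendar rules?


Gregorian leap year rule: divisible by 4, but not by 100, unless also by 400.
283 is not divisible by 4 -> not a leap year

No


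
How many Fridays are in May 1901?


May 1901 has 31 days
Anchor: Jan 1, 1901. With p = 1901 - 1 = 1900: (p + p//4 - p//100 + p//400) mod 7 = (1900 + 475 - 19 + 4) mod 7 = 2360 mod 7 = 1 -> Tuesday (Mon=0 ... Sun=6)
Days before May (Jan-Apr): 120; May 1 index = (1 + 120) mod 7 = 2 -> Wednesday
First Friday is May 3
Fridays: 3, 10, 17, 24, 31

5 Fridays


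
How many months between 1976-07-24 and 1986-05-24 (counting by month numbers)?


From July 1976 to May 1986
10 years * 12 = 120 months, minus 2 months = 118

118 months


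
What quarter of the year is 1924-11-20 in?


Month: November (month 11)
Q1: Jan-Mar, Q2: Apr-Jun, Q3: Jul-Sep, Q4: Oct-Dec

Q4


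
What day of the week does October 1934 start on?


Target: October 1, 1934
Anchor: Jan 1, 1934. With p = 1934 - 1 = 1933: (p + p//4 - p//100 + p//400) mod 7 = (1933 + 483 - 19 + 4) mod 7 = 2401 mod 7 = 0 -> Monday (Mon=0 ... Sun=6)
Days before October (Jan-Sep): 273 days
Weekday index = (0 + 273) mod 7 = 0

Monday


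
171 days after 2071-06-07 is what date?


Start: 2071-06-07, add 171 days
June 2071 has 30 days: 30 - 7 = 23 days to June 30 -> 148 left
July 2071 has 31 days -> 117 left
August 2071 has 31 days -> 86 left
September 2071 has 30 days -> 56 left
October 2071 has 31 days -> 25 left
November 2071: 25 <= 30 -> lands on November 25

Result: 2071-11-25


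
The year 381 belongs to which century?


Century = (year - 1) // 100 + 1
= (381 - 1) // 100 + 1
= 380 // 100 + 1
= 3 + 1

4th century


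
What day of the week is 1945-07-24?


Date: July 24, 1945
Anchor: Jan 1, 1945. With p = 1945 - 1 = 1944: (p + p//4 - p//100 + p//400) mod 7 = (1944 + 486 - 19 + 4) mod 7 = 2415 mod 7 = 0 -> Monday (Mon=0 ... Sun=6)
Days before July (Jan-Jun): 181; offset = 181 + 24 - 1 = 204
Weekday index = (0 + 204) mod 7 = 1

Day of the week: Tuesday


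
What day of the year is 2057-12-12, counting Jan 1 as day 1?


Date: December 12, 2057
Days in months 1 through 11: 334
Plus 12 days in December

Day of year: 346


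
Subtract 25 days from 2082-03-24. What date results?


Start: 2082-03-24, subtract 25 days
Back 24 days from March 24 reaches February 28, 2082 -> 1 left
February 2082: 28 - 1 = 27 -> lands on February 27

Result: 2082-02-27


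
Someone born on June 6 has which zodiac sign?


Date: June 6
Conventional tropical zodiac dates: Gemini from May 21 onward; Cancer starts June 21
June 6 falls within the Gemini range

Gemini


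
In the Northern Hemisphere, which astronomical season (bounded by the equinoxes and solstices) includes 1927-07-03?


Date: July 3
Astronomical Summer (approx.; exact equinox/solstice day varies by year): June 21 to September 21
July 3 falls within the Summer window

Summer


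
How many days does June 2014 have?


June 2014

30 days


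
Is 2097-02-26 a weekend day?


Anchor: Jan 1, 2097. With p = 2097 - 1 = 2096: (p + p//4 - p//100 + p//400) mod 7 = (2096 + 524 - 20 + 5) mod 7 = 2605 mod 7 = 1 -> Tuesday (Mon=0 ... Sun=6)
Day of year: 57; offset = 56
Weekday index = (1 + 56) mod 7 = 1 -> Tuesday
Weekend days: Saturday, Sunday

No


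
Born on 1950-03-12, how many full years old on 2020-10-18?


Birth: 1950-03-12
Reference: 2020-10-18
Year difference: 2020 - 1950 = 70

70 years old


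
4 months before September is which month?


September is month 9
9 - 4 = 5

May


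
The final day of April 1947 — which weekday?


April 1947 has 30 days
Anchor: Jan 1, 1947. With p = 1947 - 1 = 1946: (p + p//4 - p//100 + p//400) mod 7 = (1946 + 486 - 19 + 4) mod 7 = 2417 mod 7 = 2 -> Wednesday (Mon=0 ... Sun=6)
Days before April (Jan-Mar): 90; April 1 index = (2 + 90) mod 7 = 1 -> Tuesday
Last day offset: 30 - 1 = 29 days
Weekday index = (1 + 29) mod 7 = 2

Wednesday, April 30


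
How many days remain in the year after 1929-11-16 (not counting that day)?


Day of year: 320 of 365
Remaining = 365 - 320

45 days


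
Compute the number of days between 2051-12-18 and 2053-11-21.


From 2051-12-18 to 2053-11-21
2051-12-18: days before December = 31 + 28 + 31 + 30 + 31 + 30 + 31 + 31 + 30 + 31 + 30 = 334 (2051 is not a leap year); day of year = 334 + 18 = 352
2053-11-21: days before November = 31 + 28 + 31 + 30 + 31 + 30 + 31 + 31 + 30 + 31 = 304 (2053 is not a leap year); day of year = 304 + 21 = 325
Rest of 2051: 365 - 352 = 13
Full years 2052 (366): 366
Total = 13 + 366 + 325 = 704

704 days


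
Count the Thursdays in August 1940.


August 1940 has 31 days
Anchor: Jan 1, 1940. With p = 1940 - 1 = 1939: (p + p//4 - p//100 + p//400) mod 7 = (1939 + 484 - 19 + 4) mod 7 = 2408 mod 7 = 0 -> Monday (Mon=0 ... Sun=6)
Days before August (Jan-Jul): 213; August 1 index = (0 + 213) mod 7 = 3 -> Thursday
First Thursday is August 1
Thursdays: 1, 8, 15, 22, 29

5 Thursdays


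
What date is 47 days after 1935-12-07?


Start: 1935-12-07, add 47 days
December 1935 has 31 days: 31 - 7 = 24 days to December 31 -> 23 left
January 1936: 23 <= 31 -> lands on January 23

Result: 1936-01-23


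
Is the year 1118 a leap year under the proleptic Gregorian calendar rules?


Gregorian leap year rule: divisible by 4, but not by 100, unless also by 400.
1118 is not divisible by 4 -> not a leap year

No


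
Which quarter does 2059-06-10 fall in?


Month: June (month 6)
Q1: Jan-Mar, Q2: Apr-Jun, Q3: Jul-Sep, Q4: Oct-Dec

Q2


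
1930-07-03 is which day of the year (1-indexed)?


Date: July 3, 1930
Days in months 1 through 6: 181
Plus 3 days in July

Day of year: 184


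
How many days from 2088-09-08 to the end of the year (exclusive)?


Day of year: 252 of 366
Remaining = 366 - 252

114 days


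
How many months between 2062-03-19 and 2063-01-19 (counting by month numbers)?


From March 2062 to January 2063
1 year * 12 = 12 months, minus 2 months = 10

10 months


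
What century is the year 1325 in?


Century = (year - 1) // 100 + 1
= (1325 - 1) // 100 + 1
= 1324 // 100 + 1
= 13 + 1

14th century


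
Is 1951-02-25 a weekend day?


Anchor: Jan 1, 1951. With p = 1951 - 1 = 1950: (p + p//4 - p//100 + p//400) mod 7 = (1950 + 487 - 19 + 4) mod 7 = 2422 mod 7 = 0 -> Monday (Mon=0 ... Sun=6)
Day of year: 56; offset = 55
Weekday index = (0 + 55) mod 7 = 6 -> Sunday
Weekend days: Saturday, Sunday

Yes


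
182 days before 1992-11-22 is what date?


Start: 1992-11-22, subtract 182 days
Back 22 days from November 22 reaches October 31, 1992 -> 160 left
October 1992 has 31 days -> back to September 30, 1992 -> 129 left
September 1992 has 30 days -> back to August 31, 1992 -> 99 left
August 1992 has 31 days -> back to July 31, 1992 -> 68 left
July 1992 has 31 days -> back to June 30, 1992 -> 37 left
June 1992 has 30 days -> back to May 31, 1992 -> 7 left
May 1992: 31 - 7 = 24 -> lands on May 24

Result: 1992-05-24


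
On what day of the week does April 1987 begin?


Target: April 1, 1987
Anchor: Jan 1, 1987. With p = 1987 - 1 = 1986: (p + p//4 - p//100 + p//400) mod 7 = (1986 + 496 - 19 + 4) mod 7 = 2467 mod 7 = 3 -> Thursday (Mon=0 ... Sun=6)
Days before April (Jan-Mar): 90 days
Weekday index = (3 + 90) mod 7 = 2

Wednesday


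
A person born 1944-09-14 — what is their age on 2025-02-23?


Birth: 1944-09-14
Reference: 2025-02-23
Year difference: 2025 - 1944 = 81
Birthday not yet reached in 2025, subtract 1

80 years old


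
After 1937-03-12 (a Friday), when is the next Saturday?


Current: Friday
Target: Saturday
Days ahead: 1

Next Saturday: 1937-03-13


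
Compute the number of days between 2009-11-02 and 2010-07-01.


From 2009-11-02 to 2010-07-01
2009-11-02: days before November = 31 + 28 + 31 + 30 + 31 + 30 + 31 + 31 + 30 + 31 = 304 (2009 is not a leap year); day of year = 304 + 2 = 306
2010-07-01: days before July = 31 + 28 + 31 + 30 + 31 + 30 = 181 (2010 is not a leap year); day of year = 181 + 1 = 182
Rest of 2009: 365 - 306 = 59
Total = 59 + 182 = 241

241 days


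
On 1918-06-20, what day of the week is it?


Date: June 20, 1918
Anchor: Jan 1, 1918. With p = 1918 - 1 = 1917: (p + p//4 - p//100 + p//400) mod 7 = (1917 + 479 - 19 + 4) mod 7 = 2381 mod 7 = 1 -> Tuesday (Mon=0 ... Sun=6)
Days before June (Jan-May): 151; offset = 151 + 20 - 1 = 170
Weekday index = (1 + 170) mod 7 = 3

Day of the week: Thursday


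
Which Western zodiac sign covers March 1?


Date: March 1
Conventional tropical zodiac dates: Pisces from February 19 onward; Aries starts March 21
March 1 falls within the Pisces range

Pisces


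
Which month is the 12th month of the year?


Month 12 of 12

December


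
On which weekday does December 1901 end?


December 1901 has 31 days
Anchor: Jan 1, 1901. With p = 1901 - 1 = 1900: (p + p//4 - p//100 + p//400) mod 7 = (1900 + 475 - 19 + 4) mod 7 = 2360 mod 7 = 1 -> Tuesday (Mon=0 ... Sun=6)
Days before December (Jan-Nov): 334; December 1 index = (1 + 334) mod 7 = 6 -> Sunday
Last day offset: 31 - 1 = 30 days
Weekday index = (6 + 30) mod 7 = 1

Tuesday, December 31


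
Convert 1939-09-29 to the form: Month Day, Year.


ISO 1939-09-29 parses as year=1939, month=09, day=29
Month 9 -> September

September 29, 1939


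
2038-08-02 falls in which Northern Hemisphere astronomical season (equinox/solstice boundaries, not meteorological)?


Date: August 2
Astronomical Summer (approx.; exact equinox/solstice day varies by year): June 21 to September 21
August 2 falls within the Summer window

Summer


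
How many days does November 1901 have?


November 1901

30 days


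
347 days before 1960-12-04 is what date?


Start: 1960-12-04, subtract 347 days
Back 4 days from December 4 reaches November 30, 1960 -> 343 left
November 1960 has 30 days -> back to October 31, 1960 -> 313 left
October 1960 has 31 days -> back to September 30, 1960 -> 282 left
September 1960 has 30 days -> back to August 31, 1960 -> 252 left
August 1960 has 31 days -> back to July 31, 1960 -> 221 left
July 1960 has 31 days -> back to June 30, 1960 -> 190 left
June 1960 has 30 days -> back to May 31, 1960 -> 160 left
May 1960 has 31 days -> back to April 30, 1960 -> 129 left
April 1960 has 30 days -> back to March 31, 1960 -> 99 left
March 1960 has 31 days -> back to February 29, 1960 -> 68 left
February 1960 has 29 days -> back to January 31, 1960 -> 39 left
January 1960 has 31 days -> back to December 31, 1959 -> 8 left
December 1959: 31 - 8 = 23 -> lands on December 23

Result: 1959-12-23


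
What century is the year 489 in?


Century = (year - 1) // 100 + 1
= (489 - 1) // 100 + 1
= 488 // 100 + 1
= 4 + 1

5th century


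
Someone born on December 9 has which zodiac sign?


Date: December 9
Conventional tropical zodiac dates: Sagittarius from November 22 onward; Capricorn starts December 22
December 9 falls within the Sagittarius range

Sagittarius


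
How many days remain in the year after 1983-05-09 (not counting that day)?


Day of year: 129 of 365
Remaining = 365 - 129

236 days


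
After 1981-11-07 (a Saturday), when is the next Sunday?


Current: Saturday
Target: Sunday
Days ahead: 1

Next Sunday: 1981-11-08


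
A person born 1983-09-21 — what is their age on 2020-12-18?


Birth: 1983-09-21
Reference: 2020-12-18
Year difference: 2020 - 1983 = 37

37 years old


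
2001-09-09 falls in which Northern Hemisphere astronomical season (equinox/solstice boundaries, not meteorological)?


Date: September 9
Astronomical Summer (approx.; exact equinox/solstice day varies by year): June 21 to September 21
September 9 falls within the Summer window

Summer


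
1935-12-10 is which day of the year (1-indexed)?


Date: December 10, 1935
Days in months 1 through 11: 334
Plus 10 days in December

Day of year: 344


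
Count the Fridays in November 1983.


November 1983 has 30 days
Anchor: Jan 1, 1983. With p = 1983 - 1 = 1982: (p + p//4 - p//100 + p//400) mod 7 = (1982 + 495 - 19 + 4) mod 7 = 2462 mod 7 = 5 -> Saturday (Mon=0 ... Sun=6)
Days before November (Jan-Oct): 304; November 1 index = (5 + 304) mod 7 = 1 -> Tuesday
First Friday is November 4
Fridays: 4, 11, 18, 25

4 Fridays


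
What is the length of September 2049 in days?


September 2049

30 days


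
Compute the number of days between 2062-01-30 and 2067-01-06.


From 2062-01-30 to 2067-01-06
2062-01-30: day of year = 30
2067-01-06: day of year = 6
Rest of 2062: 365 - 30 = 335
Full years 2063 (365), 2064 (366), 2065 (365), 2066 (365): 1461
Total = 335 + 1461 + 6 = 1802

1802 days


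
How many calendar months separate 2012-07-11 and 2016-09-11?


From July 2012 to September 2016
4 years * 12 = 48 months, plus 2 months = 50

50 months


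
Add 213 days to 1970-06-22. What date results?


Start: 1970-06-22, add 213 days
June 1970 has 30 days: 30 - 22 = 8 days to June 30 -> 205 left
July 1970 has 31 days -> 174 left
August 1970 has 31 days -> 143 left
September 1970 has 30 days -> 113 left
October 1970 has 31 days -> 82 left
November 1970 has 30 days -> 52 left
December 1970 has 31 days -> 21 left
January 1971: 21 <= 31 -> lands on January 21

Result: 1971-01-21


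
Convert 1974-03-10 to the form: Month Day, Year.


ISO 1974-03-10 parses as year=1974, month=03, day=10
Month 3 -> March

March 10, 1974


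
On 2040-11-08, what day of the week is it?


Date: November 8, 2040
Anchor: Jan 1, 2040. With p = 2040 - 1 = 2039: (p + p//4 - p//100 + p//400) mod 7 = (2039 + 509 - 20 + 5) mod 7 = 2533 mod 7 = 6 -> Sunday (Mon=0 ... Sun=6)
Days before November (Jan-Oct): 305; offset = 305 + 8 - 1 = 312
Weekday index = (6 + 312) mod 7 = 3

Day of the week: Thursday


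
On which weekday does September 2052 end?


September 2052 has 30 days
Anchor: Jan 1, 2052. With p = 2052 - 1 = 2051: (p + p//4 - p//100 + p//400) mod 7 = (2051 + 512 - 20 + 5) mod 7 = 2548 mod 7 = 0 -> Monday (Mon=0 ... Sun=6)
Days before September (Jan-Aug): 244; September 1 index = (0 + 244) mod 7 = 6 -> Sunday
Last day offset: 30 - 1 = 29 days
Weekday index = (6 + 29) mod 7 = 0

Monday, September 30


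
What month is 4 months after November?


November is month 11
11 + 4 = 15; wrap: 15 - 12 = 3

March


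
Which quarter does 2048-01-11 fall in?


Month: January (month 1)
Q1: Jan-Mar, Q2: Apr-Jun, Q3: Jul-Sep, Q4: Oct-Dec

Q1


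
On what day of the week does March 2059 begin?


Target: March 1, 2059
Anchor: Jan 1, 2059. With p = 2059 - 1 = 2058: (p + p//4 - p//100 + p//400) mod 7 = (2058 + 514 - 20 + 5) mod 7 = 2557 mod 7 = 2 -> Wednesday (Mon=0 ... Sun=6)
Days before March (Jan-Feb): 59 days
Weekday index = (2 + 59) mod 7 = 5

Saturday


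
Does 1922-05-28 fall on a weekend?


Anchor: Jan 1, 1922. With p = 1922 - 1 = 1921: (p + p//4 - p//100 + p//400) mod 7 = (1921 + 480 - 19 + 4) mod 7 = 2386 mod 7 = 6 -> Sunday (Mon=0 ... Sun=6)
Day of year: 148; offset = 147
Weekday index = (6 + 147) mod 7 = 6 -> Sunday
Weekend days: Saturday, Sunday

Yes


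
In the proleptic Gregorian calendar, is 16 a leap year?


Gregorian leap year rule: divisible by 4, but not by 100, unless also by 400.
16 is divisible by 4 but not 100 -> leap year

Yes


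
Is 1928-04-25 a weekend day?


Anchor: Jan 1, 1928. With p = 1928 - 1 = 1927: (p + p//4 - p//100 + p//400) mod 7 = (1927 + 481 - 19 + 4) mod 7 = 2393 mod 7 = 6 -> Sunday (Mon=0 ... Sun=6)
Day of year: 116; offset = 115
Weekday index = (6 + 115) mod 7 = 2 -> Wednesday
Weekend days: Saturday, Sunday

No


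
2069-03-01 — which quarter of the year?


Month: March (month 3)
Q1: Jan-Mar, Q2: Apr-Jun, Q3: Jul-Sep, Q4: Oct-Dec

Q1


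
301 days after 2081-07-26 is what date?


Start: 2081-07-26, add 301 days
July 2081 has 31 days: 31 - 26 = 5 days to July 31 -> 296 left
August 2081 has 31 days -> 265 left
September 2081 has 30 days -> 235 left
October 2081 has 31 days -> 204 left
November 2081 has 30 days -> 174 left
December 2081 has 31 days -> 143 left
January 2082 has 31 days -> 112 left
February 2082 has 28 days -> 84 left
March 2082 has 31 days -> 53 left
April 2082 has 30 days -> 23 left
May 2082: 23 <= 31 -> lands on May 23

Result: 2082-05-23


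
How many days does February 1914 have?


February 1914 (leap year: no)

28 days


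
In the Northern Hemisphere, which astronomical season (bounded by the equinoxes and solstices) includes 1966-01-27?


Date: January 27
Astronomical Winter (approx.; exact equinox/solstice day varies by year): December 21 to March 19
January 27 falls within the Winter window

Winter


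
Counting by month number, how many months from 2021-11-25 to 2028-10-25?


From November 2021 to October 2028
7 years * 12 = 84 months, minus 1 month = 83

83 months


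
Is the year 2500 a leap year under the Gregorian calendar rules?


Gregorian leap year rule: divisible by 4, but not by 100, unless also by 400.
2500 is divisible by 100 but not 400 -> not a leap year

No


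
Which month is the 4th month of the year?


Month 4 of 12

April


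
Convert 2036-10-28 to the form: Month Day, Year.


ISO 2036-10-28 parses as year=2036, month=10, day=28
Month 10 -> October

October 28, 2036


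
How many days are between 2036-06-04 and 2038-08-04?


From 2036-06-04 to 2038-08-04
2036-06-04: days before June = 31 + 29 + 31 + 30 + 31 = 152 (2036 is a leap year); day of year = 152 + 4 = 156
2038-08-04: days before August = 31 + 28 + 31 + 30 + 31 + 30 + 31 = 212 (2038 is not a leap year); day of year = 212 + 4 = 216
Rest of 2036: 366 - 156 = 210
Full years 2037 (365): 365
Total = 210 + 365 + 216 = 791

791 days


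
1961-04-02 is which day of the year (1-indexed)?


Date: April 2, 1961
Days in months 1 through 3: 90
Plus 2 days in April

Day of year: 92


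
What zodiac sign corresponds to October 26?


Date: October 26
Conventional tropical zodiac dates: Scorpio from October 23 onward; Sagittarius starts November 22
October 26 falls within the Scorpio range

Scorpio


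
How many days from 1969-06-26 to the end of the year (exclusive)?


Day of year: 177 of 365
Remaining = 365 - 177

188 days


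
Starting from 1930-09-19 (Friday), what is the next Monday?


Current: Friday
Target: Monday
Days ahead: 3

Next Monday: 1930-09-22


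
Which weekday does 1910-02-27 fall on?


Date: February 27, 1910
Anchor: Jan 1, 1910. With p = 1910 - 1 = 1909: (p + p//4 - p//100 + p//400) mod 7 = (1909 + 477 - 19 + 4) mod 7 = 2371 mod 7 = 5 -> Saturday (Mon=0 ... Sun=6)
Days before February (Jan): 31; offset = 31 + 27 - 1 = 57
Weekday index = (5 + 57) mod 7 = 6

Day of the week: Sunday


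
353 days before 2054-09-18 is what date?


Start: 2054-09-18, subtract 353 days
Back 18 days from September 18 reaches August 31, 2054 -> 335 left
August 2054 has 31 days -> back to July 31, 2054 -> 304 left
July 2054 has 31 days -> back to June 30, 2054 -> 273 left
June 2054 has 30 days -> back to May 31, 2054 -> 243 left
May 2054 has 31 days -> back to April 30, 2054 -> 212 left
April 2054 has 30 days -> back to March 31, 2054 -> 182 left
March 2054 has 31 days -> back to February 28, 2054 -> 151 left
February 2054 has 28 days -> back to January 31, 2054 -> 123 left
January 2054 has 31 days -> back to December 31, 2053 -> 92 left
December 2053 has 31 days -> back to November 30, 2053 -> 61 left
November 2053 has 30 days -> back to October 31, 2053 -> 31 left
October 2053 has 31 days -> back to September 30, 2053 -> 0 left
September 2053: 30 - 0 = 30 -> lands on September 30

Result: 2053-09-30


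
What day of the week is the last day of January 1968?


January 1968 has 31 days
Anchor: Jan 1, 1968. With p = 1968 - 1 = 1967: (p + p//4 - p//100 + p//400) mod 7 = (1967 + 491 - 19 + 4) mod 7 = 2443 mod 7 = 0 -> Monday (Mon=0 ... Sun=6)
January 1 is the anchor itself -> Monday
Last day offset: 31 - 1 = 30 days
Weekday index = (0 + 30) mod 7 = 2

Wednesday, January 31


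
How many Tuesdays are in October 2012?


October 2012 has 31 days
Anchor: Jan 1, 2012. With p = 2012 - 1 = 2011: (p + p//4 - p//100 + p//400) mod 7 = (2011 + 502 - 20 + 5) mod 7 = 2498 mod 7 = 6 -> Sunday (Mon=0 ... Sun=6)
Days before October (Jan-Sep): 274; October 1 index = (6 + 274) mod 7 = 0 -> Monday
First Tuesday is October 2
Tuesdays: 2, 9, 16, 23, 30

5 Tuesdays


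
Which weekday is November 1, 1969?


Target: November 1, 1969
Anchor: Jan 1, 1969. With p = 1969 - 1 = 1968: (p + p//4 - p//100 + p//400) mod 7 = (1968 + 492 - 19 + 4) mod 7 = 2445 mod 7 = 2 -> Wednesday (Mon=0 ... Sun=6)
Days before November (Jan-Oct): 304 days
Weekday index = (2 + 304) mod 7 = 5

Saturday


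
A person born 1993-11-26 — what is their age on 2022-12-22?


Birth: 1993-11-26
Reference: 2022-12-22
Year difference: 2022 - 1993 = 29

29 years old


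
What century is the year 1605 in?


Century = (year - 1) // 100 + 1
= (1605 - 1) // 100 + 1
= 1604 // 100 + 1
= 16 + 1

17th century


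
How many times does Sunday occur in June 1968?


June 1968 has 30 days
Anchor: Jan 1, 1968. With p = 1968 - 1 = 1967: (p + p//4 - p//100 + p//400) mod 7 = (1967 + 491 - 19 + 4) mod 7 = 2443 mod 7 = 0 -> Monday (Mon=0 ... Sun=6)
Days before June (Jan-May): 152; June 1 index = (0 + 152) mod 7 = 5 -> Saturday
First Sunday is June 2
Sundays: 2, 9, 16, 23, 30

5 Sundays


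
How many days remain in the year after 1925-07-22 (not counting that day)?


Day of year: 203 of 365
Remaining = 365 - 203

162 days


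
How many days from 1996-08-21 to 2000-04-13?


From 1996-08-21 to 2000-04-13
1996-08-21: days before August = 31 + 29 + 31 + 30 + 31 + 30 + 31 = 213 (1996 is a leap year); day of year = 213 + 21 = 234
2000-04-13: days before April = 31 + 29 + 31 = 91 (2000 is a leap year); day of year = 91 + 13 = 104
Rest of 1996: 366 - 234 = 132
Full years 1997 (365), 1998 (365), 1999 (365): 1095
Total = 132 + 1095 + 104 = 1331

1331 days


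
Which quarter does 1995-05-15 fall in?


Month: May (month 5)
Q1: Jan-Mar, Q2: Apr-Jun, Q3: Jul-Sep, Q4: Oct-Dec

Q2


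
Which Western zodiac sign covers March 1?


Date: March 1
Conventional tropical zodiac dates: Pisces from February 19 onward; Aries starts March 21
March 1 falls within the Pisces range

Pisces


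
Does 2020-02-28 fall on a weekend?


Anchor: Jan 1, 2020. With p = 2020 - 1 = 2019: (p + p//4 - p//100 + p//400) mod 7 = (2019 + 504 - 20 + 5) mod 7 = 2508 mod 7 = 2 -> Wednesday (Mon=0 ... Sun=6)
Day of year: 59; offset = 58
Weekday index = (2 + 58) mod 7 = 4 -> Friday
Weekend days: Saturday, Sunday

No


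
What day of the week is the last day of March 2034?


March 2034 has 31 days
Anchor: Jan 1, 2034. With p = 2034 - 1 = 2033: (p + p//4 - p//100 + p//400) mod 7 = (2033 + 508 - 20 + 5) mod 7 = 2526 mod 7 = 6 -> Sunday (Mon=0 ... Sun=6)
Days before March (Jan-Feb): 59; March 1 index = (6 + 59) mod 7 = 2 -> Wednesday
Last day offset: 31 - 1 = 30 days
Weekday index = (2 + 30) mod 7 = 4

Friday, March 31


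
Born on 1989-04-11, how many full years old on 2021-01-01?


Birth: 1989-04-11
Reference: 2021-01-01
Year difference: 2021 - 1989 = 32
Birthday not yet reached in 2021, subtract 1

31 years old


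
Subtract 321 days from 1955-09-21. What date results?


Start: 1955-09-21, subtract 321 days
Back 21 days from September 21 reaches August 31, 1955 -> 300 left
August 1955 has 31 days -> back to July 31, 1955 -> 269 left
July 1955 has 31 days -> back to June 30, 1955 -> 238 left
June 1955 has 30 days -> back to May 31, 1955 -> 208 left
May 1955 has 31 days -> back to April 30, 1955 -> 177 left
April 1955 has 30 days -> back to March 31, 1955 -> 147 left
March 1955 has 31 days -> back to February 28, 1955 -> 116 left
February 1955 has 28 days -> back to January 31, 1955 -> 88 left
January 1955 has 31 days -> back to December 31, 1954 -> 57 left
December 1954 has 31 days -> back to November 30, 1954 -> 26 left
November 1954: 30 - 26 = 4 -> lands on November 4

Result: 1954-11-04


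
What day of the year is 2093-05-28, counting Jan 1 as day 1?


Date: May 28, 2093
Days in months 1 through 4: 120
Plus 28 days in May

Day of year: 148


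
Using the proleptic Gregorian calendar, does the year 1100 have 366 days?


Gregorian leap year rule: divisible by 4, but not by 100, unless also by 400.
1100 is divisible by 100 but not 400 -> not a leap year

No


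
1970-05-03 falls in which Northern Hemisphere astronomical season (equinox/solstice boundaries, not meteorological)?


Date: May 3
Astronomical Spring (approx.; exact equinox/solstice day varies by year): March 20 to June 20
May 3 falls within the Spring window

Spring


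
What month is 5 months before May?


May is month 5
5 - 5 = 0; wrap: 0 + 12 = 12

December


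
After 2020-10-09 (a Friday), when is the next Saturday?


Current: Friday
Target: Saturday
Days ahead: 1

Next Saturday: 2020-10-10


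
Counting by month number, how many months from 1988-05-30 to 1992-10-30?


From May 1988 to October 1992
4 years * 12 = 48 months, plus 5 months = 53

53 months


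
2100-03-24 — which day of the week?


Date: March 24, 2100
Anchor: Jan 1, 2100. With p = 2100 - 1 = 2099: (p + p//4 - p//100 + p//400) mod 7 = (2099 + 524 - 20 + 5) mod 7 = 2608 mod 7 = 4 -> Friday (Mon=0 ... Sun=6)
Days before March (Jan-Feb): 59; offset = 59 + 24 - 1 = 82
Weekday index = (4 + 82) mod 7 = 2

Day of the week: Wednesday


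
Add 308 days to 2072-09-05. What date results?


Start: 2072-09-05, add 308 days
September 2072 has 30 days: 30 - 5 = 25 days to September 30 -> 283 left
October 2072 has 31 days -> 252 left
November 2072 has 30 days -> 222 left
December 2072 has 31 days -> 191 left
January 2073 has 31 days -> 160 left
February 2073 has 28 days -> 132 left
March 2073 has 31 days -> 101 left
April 2073 has 30 days -> 71 left
May 2073 has 31 days -> 40 left
June 2073 has 30 days -> 10 left
July 2073: 10 <= 31 -> lands on July 10

Result: 2073-07-10


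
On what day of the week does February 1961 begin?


Target: February 1, 1961
Anchor: Jan 1, 1961. With p = 1961 - 1 = 1960: (p + p//4 - p//100 + p//400) mod 7 = (1960 + 490 - 19 + 4) mod 7 = 2435 mod 7 = 6 -> Sunday (Mon=0 ... Sun=6)
Days before February (Jan): 31 days
Weekday index = (6 + 31) mod 7 = 2

Wednesday


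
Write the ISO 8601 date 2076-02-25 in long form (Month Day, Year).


ISO 2076-02-25 parses as year=2076, month=02, day=25
Month 2 -> February

February 25, 2076


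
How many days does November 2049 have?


November 2049

30 days


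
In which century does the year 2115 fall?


Century = (year - 1) // 100 + 1
= (2115 - 1) // 100 + 1
= 2114 // 100 + 1
= 21 + 1

22nd century


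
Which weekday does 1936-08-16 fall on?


Date: August 16, 1936
Anchor: Jan 1, 1936. With p = 1936 - 1 = 1935: (p + p//4 - p//100 + p//400) mod 7 = (1935 + 483 - 19 + 4) mod 7 = 2403 mod 7 = 2 -> Wednesday (Mon=0 ... Sun=6)
Days before August (Jan-Jul): 213; offset = 213 + 16 - 1 = 228
Weekday index = (2 + 228) mod 7 = 6

Day of the week: Sunday


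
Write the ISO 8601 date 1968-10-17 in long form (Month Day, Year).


ISO 1968-10-17 parses as year=1968, month=10, day=17
Month 10 -> October

October 17, 1968


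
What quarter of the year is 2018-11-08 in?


Month: November (month 11)
Q1: Jan-Mar, Q2: Apr-Jun, Q3: Jul-Sep, Q4: Oct-Dec

Q4


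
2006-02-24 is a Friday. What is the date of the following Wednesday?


Current: Friday
Target: Wednesday
Days ahead: 5

Next Wednesday: 2006-03-01


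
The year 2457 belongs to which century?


Century = (year - 1) // 100 + 1
= (2457 - 1) // 100 + 1
= 2456 // 100 + 1
= 24 + 1

25th century


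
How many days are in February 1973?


February 1973 (leap year: no)

28 days


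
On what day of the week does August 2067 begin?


Target: August 1, 2067
Anchor: Jan 1, 2067. With p = 2067 - 1 = 2066: (p + p//4 - p//100 + p//400) mod 7 = (2066 + 516 - 20 + 5) mod 7 = 2567 mod 7 = 5 -> Saturday (Mon=0 ... Sun=6)
Days before August (Jan-Jul): 212 days
Weekday index = (5 + 212) mod 7 = 0

Monday


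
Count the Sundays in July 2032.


July 2032 has 31 days
Anchor: Jan 1, 2032. With p = 2032 - 1 = 2031: (p + p//4 - p//100 + p//400) mod 7 = (2031 + 507 - 20 + 5) mod 7 = 2523 mod 7 = 3 -> Thursday (Mon=0 ... Sun=6)
Days before July (Jan-Jun): 182; July 1 index = (3 + 182) mod 7 = 3 -> Thursday
First Sunday is July 4
Sundays: 4, 11, 18, 25

4 Sundays


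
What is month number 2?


Month 2 of 12

February


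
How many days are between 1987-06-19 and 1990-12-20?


From 1987-06-19 to 1990-12-20
1987-06-19: days before June = 31 + 28 + 31 + 30 + 31 = 151 (1987 is not a leap year); day of year = 151 + 19 = 170
1990-12-20: days before December = 31 + 28 + 31 + 30 + 31 + 30 + 31 + 31 + 30 + 31 + 30 = 334 (1990 is not a leap year); day of year = 334 + 20 = 354
Rest of 1987: 365 - 170 = 195
Full years 1988 (366), 1989 (365): 731
Total = 195 + 731 + 354 = 1280

1280 days


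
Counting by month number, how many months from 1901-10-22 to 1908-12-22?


From October 1901 to December 1908
7 years * 12 = 84 months, plus 2 months = 86

86 months


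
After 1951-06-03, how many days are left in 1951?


Day of year: 154 of 365
Remaining = 365 - 154

211 days


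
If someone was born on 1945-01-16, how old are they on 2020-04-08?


Birth: 1945-01-16
Reference: 2020-04-08
Year difference: 2020 - 1945 = 75

75 years old


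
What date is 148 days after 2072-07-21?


Start: 2072-07-21, add 148 days
July 2072 has 31 days: 31 - 21 = 10 days to July 31 -> 138 left
August 2072 has 31 days -> 107 left
September 2072 has 30 days -> 77 left
October 2072 has 31 days -> 46 left
November 2072 has 30 days -> 16 left
December 2072: 16 <= 31 -> lands on December 16

Result: 2072-12-16


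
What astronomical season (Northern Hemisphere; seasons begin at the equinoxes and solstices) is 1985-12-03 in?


Date: December 3
Astronomical Autumn (approx.; exact equinox/solstice day varies by year): September 22 to December 20
December 3 falls within the Autumn window

Autumn


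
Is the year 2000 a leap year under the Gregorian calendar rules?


Gregorian leap year rule: divisible by 4, but not by 100, unless also by 400.
2000 is divisible by 400 -> leap year

Yes


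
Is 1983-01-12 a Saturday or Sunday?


Anchor: Jan 1, 1983. With p = 1983 - 1 = 1982: (p + p//4 - p//100 + p//400) mod 7 = (1982 + 495 - 19 + 4) mod 7 = 2462 mod 7 = 5 -> Saturday (Mon=0 ... Sun=6)
Day of year: 12; offset = 11
Weekday index = (5 + 11) mod 7 = 2 -> Wednesday
Weekend days: Saturday, Sunday

No


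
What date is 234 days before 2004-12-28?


Start: 2004-12-28, subtract 234 days
Back 28 days from December 28 reaches November 30, 2004 -> 206 left
November 2004 has 30 days -> back to October 31, 2004 -> 176 left
October 2004 has 31 days -> back to September 30, 2004 -> 145 left
September 2004 has 30 days -> back to August 31, 2004 -> 115 left
August 2004 has 31 days -> back to July 31, 2004 -> 84 left
July 2004 has 31 days -> back to June 30, 2004 -> 53 left
June 2004 has 30 days -> back to May 31, 2004 -> 23 left
May 2004: 31 - 23 = 8 -> lands on May 8

Result: 2004-05-08


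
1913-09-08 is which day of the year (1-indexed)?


Date: September 8, 1913
Days in months 1 through 8: 243
Plus 8 days in September

Day of year: 251


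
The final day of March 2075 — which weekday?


March 2075 has 31 days
Anchor: Jan 1, 2075. With p = 2075 - 1 = 2074: (p + p//4 - p//100 + p//400) mod 7 = (2074 + 518 - 20 + 5) mod 7 = 2577 mod 7 = 1 -> Tuesday (Mon=0 ... Sun=6)
Days before March (Jan-Feb): 59; March 1 index = (1 + 59) mod 7 = 4 -> Friday
Last day offset: 31 - 1 = 30 days
Weekday index = (4 + 30) mod 7 = 6

Sunday, March 31


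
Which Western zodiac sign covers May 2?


Date: May 2
Conventional tropical zodiac dates: Taurus from April 20 onward; Gemini starts May 21
May 2 falls within the Taurus range

Taurus


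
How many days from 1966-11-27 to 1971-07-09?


From 1966-11-27 to 1971-07-09
1966-11-27: days before November = 31 + 28 + 31 + 30 + 31 + 30 + 31 + 31 + 30 + 31 = 304 (1966 is not a leap year); day of year = 304 + 27 = 331
1971-07-09: days before July = 31 + 28 + 31 + 30 + 31 + 30 = 181 (1971 is not a leap year); day of year = 181 + 9 = 190
Rest of 1966: 365 - 331 = 34
Full years 1967 (365), 1968 (366), 1969 (365), 1970 (365): 1461
Total = 34 + 1461 + 190 = 1685

1685 days


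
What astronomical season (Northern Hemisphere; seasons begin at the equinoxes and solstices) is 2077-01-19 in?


Date: January 19
Astronomical Winter (approx.; exact equinox/solstice day varies by year): December 21 to March 19
January 19 falls within the Winter window

Winter


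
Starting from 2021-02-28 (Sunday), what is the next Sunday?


Current: Sunday
Target: Sunday
Days ahead: 7

Next Sunday: 2021-03-07


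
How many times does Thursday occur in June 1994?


June 1994 has 30 days
Anchor: Jan 1, 1994. With p = 1994 - 1 = 1993: (p + p//4 - p//100 + p//400) mod 7 = (1993 + 498 - 19 + 4) mod 7 = 2476 mod 7 = 5 -> Saturday (Mon=0 ... Sun=6)
Days before June (Jan-May): 151; June 1 index = (5 + 151) mod 7 = 2 -> Wednesday
First Thursday is June 2
Thursdays: 2, 9, 16, 23, 30

5 Thursdays


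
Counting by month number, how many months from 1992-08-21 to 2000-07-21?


From August 1992 to July 2000
8 years * 12 = 96 months, minus 1 month = 95

95 months


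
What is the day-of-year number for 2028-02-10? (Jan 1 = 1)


Date: February 10, 2028
Days in months 1 through 1: 31
Plus 10 days in February

Day of year: 41


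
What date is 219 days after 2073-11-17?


Start: 2073-11-17, add 219 days
November 2073 has 30 days: 30 - 17 = 13 days to November 30 -> 206 left
December 2073 has 31 days -> 175 left
January 2074 has 31 days -> 144 left
February 2074 has 28 days -> 116 left
March 2074 has 31 days -> 85 left
April 2074 has 30 days -> 55 left
May 2074 has 31 days -> 24 left
June 2074: 24 <= 30 -> lands on June 24

Result: 2074-06-24


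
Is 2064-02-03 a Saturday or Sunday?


Anchor: Jan 1, 2064. With p = 2064 - 1 = 2063: (p + p//4 - p//100 + p//400) mod 7 = (2063 + 515 - 20 + 5) mod 7 = 2563 mod 7 = 1 -> Tuesday (Mon=0 ... Sun=6)
Day of year: 34; offset = 33
Weekday index = (1 + 33) mod 7 = 6 -> Sunday
Weekend days: Saturday, Sunday

Yes


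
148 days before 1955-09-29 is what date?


Start: 1955-09-29, subtract 148 days
Back 29 days from September 29 reaches August 31, 1955 -> 119 left
August 1955 has 31 days -> back to July 31, 1955 -> 88 left
July 1955 has 31 days -> back to June 30, 1955 -> 57 left
June 1955 has 30 days -> back to May 31, 1955 -> 27 left
May 1955: 31 - 27 = 4 -> lands on May 4

Result: 1955-05-04


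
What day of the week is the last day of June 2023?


June 2023 has 30 days
Anchor: Jan 1, 2023. With p = 2023 - 1 = 2022: (p + p//4 - p//100 + p//400) mod 7 = (2022 + 505 - 20 + 5) mod 7 = 2512 mod 7 = 6 -> Sunday (Mon=0 ... Sun=6)
Days before June (Jan-May): 151; June 1 index = (6 + 151) mod 7 = 3 -> Thursday
Last day offset: 30 - 1 = 29 days
Weekday index = (3 + 29) mod 7 = 4

Friday, June 30


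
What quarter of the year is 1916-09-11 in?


Month: September (month 9)
Q1: Jan-Mar, Q2: Apr-Jun, Q3: Jul-Sep, Q4: Oct-Dec

Q3


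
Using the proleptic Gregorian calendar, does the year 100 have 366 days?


Gregorian leap year rule: divisible by 4, but not by 100, unless also by 400.
100 is divisible by 100 but not 400 -> not a leap year

No


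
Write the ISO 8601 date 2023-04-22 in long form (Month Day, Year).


ISO 2023-04-22 parses as year=2023, month=04, day=22
Month 4 -> April

April 22, 2023


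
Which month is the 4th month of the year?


Month 4 of 12

April


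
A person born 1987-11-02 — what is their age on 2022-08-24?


Birth: 1987-11-02
Reference: 2022-08-24
Year difference: 2022 - 1987 = 35
Birthday not yet reached in 2022, subtract 1

34 years old


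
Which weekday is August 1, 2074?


Target: August 1, 2074
Anchor: Jan 1, 2074. With p = 2074 - 1 = 2073: (p + p//4 - p//100 + p//400) mod 7 = (2073 + 518 - 20 + 5) mod 7 = 2576 mod 7 = 0 -> Monday (Mon=0 ... Sun=6)
Days before August (Jan-Jul): 212 days
Weekday index = (0 + 212) mod 7 = 2

Wednesday


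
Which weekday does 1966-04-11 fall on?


Date: April 11, 1966
Anchor: Jan 1, 1966. With p = 1966 - 1 = 1965: (p + p//4 - p//100 + p//400) mod 7 = (1965 + 491 - 19 + 4) mod 7 = 2441 mod 7 = 5 -> Saturday (Mon=0 ... Sun=6)
Days before April (Jan-Mar): 90; offset = 90 + 11 - 1 = 100
Weekday index = (5 + 100) mod 7 = 0

Day of the week: Monday


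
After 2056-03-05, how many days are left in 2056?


Day of year: 65 of 366
Remaining = 366 - 65

301 days


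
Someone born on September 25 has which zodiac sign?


Date: September 25
Conventional tropical zodiac dates: Libra from September 23 onward; Scorpio starts October 23
September 25 falls within the Libra range

Libra


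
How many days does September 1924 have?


September 1924

30 days


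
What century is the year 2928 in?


Century = (year - 1) // 100 + 1
= (2928 - 1) // 100 + 1
= 2927 // 100 + 1
= 29 + 1

30th century
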